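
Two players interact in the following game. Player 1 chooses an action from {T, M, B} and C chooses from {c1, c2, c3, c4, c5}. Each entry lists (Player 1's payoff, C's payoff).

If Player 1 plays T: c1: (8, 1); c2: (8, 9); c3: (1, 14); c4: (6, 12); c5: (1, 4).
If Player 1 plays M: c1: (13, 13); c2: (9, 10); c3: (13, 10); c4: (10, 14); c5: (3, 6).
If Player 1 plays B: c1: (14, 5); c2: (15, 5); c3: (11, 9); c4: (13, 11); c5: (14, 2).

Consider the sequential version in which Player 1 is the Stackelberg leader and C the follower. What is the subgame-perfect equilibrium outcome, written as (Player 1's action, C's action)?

C best-responds to each possible Player 1 move:
- T → C plays c3 (best of 1, 9, 14, 12, 4); Player 1 gets 1.
- M → C plays c4 (best of 13, 10, 10, 14, 6); Player 1 gets 10.
- B → C plays c4 (best of 5, 5, 9, 11, 2); Player 1 gets 13.
Maximizing over 1, 10, 13, Player 1 chooses B. Subgame-perfect outcome: (B, c4) with payoffs (13, 11).

(B, c4)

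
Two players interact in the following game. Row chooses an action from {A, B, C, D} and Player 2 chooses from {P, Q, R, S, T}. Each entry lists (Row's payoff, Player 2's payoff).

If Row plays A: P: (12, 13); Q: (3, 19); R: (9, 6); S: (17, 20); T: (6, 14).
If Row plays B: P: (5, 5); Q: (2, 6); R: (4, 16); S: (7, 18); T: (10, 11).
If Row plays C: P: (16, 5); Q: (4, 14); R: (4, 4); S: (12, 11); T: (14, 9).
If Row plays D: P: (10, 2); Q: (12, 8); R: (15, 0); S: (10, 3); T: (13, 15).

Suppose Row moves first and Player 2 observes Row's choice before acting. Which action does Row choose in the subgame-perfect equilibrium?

A

Backward induction with Row moving first.
- A → Player 2 plays S (best of 13, 19, 6, 20, 14); Row gets 17.
- B → Player 2 plays S (best of 5, 6, 16, 18, 11); Row gets 7.
- C → Player 2 plays Q (best of 5, 14, 4, 11, 9); Row gets 4.
- D → Player 2 plays T (best of 2, 8, 0, 3, 15); Row gets 13.
Row's induced payoffs are 17, 7, 4, 13, so Row commits to A. Subgame-perfect outcome: (A, S) with payoffs (17, 20).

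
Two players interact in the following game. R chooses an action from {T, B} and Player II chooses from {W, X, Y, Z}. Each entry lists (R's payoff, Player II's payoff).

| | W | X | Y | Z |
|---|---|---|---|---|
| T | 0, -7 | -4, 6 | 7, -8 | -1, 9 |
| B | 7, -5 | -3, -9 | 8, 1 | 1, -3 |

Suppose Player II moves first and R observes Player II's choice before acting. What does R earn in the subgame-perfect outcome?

8

R best-responds to each possible Player II move:
- W → R plays B (best of 0, 7); Player II gets -5.
- X → R plays B (best of -4, -3); Player II gets -9.
- Y → R plays B (best of 7, 8); Player II gets 1.
- Z → R plays B (best of -1, 1); Player II gets -3.
Player II's induced payoffs are -5, -9, 1, -3, so Player II commits to Y. Subgame-perfect outcome: (B, Y) with payoffs (8, 1).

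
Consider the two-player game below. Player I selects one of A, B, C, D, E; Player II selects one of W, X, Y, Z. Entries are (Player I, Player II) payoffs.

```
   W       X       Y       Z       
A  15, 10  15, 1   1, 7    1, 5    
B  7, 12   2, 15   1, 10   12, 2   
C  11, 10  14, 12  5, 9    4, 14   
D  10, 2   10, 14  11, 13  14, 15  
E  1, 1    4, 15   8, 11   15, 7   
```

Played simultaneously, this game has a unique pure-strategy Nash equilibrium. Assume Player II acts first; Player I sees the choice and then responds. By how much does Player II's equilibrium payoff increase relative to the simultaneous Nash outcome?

Player I best-responds to each possible Player II move:
- W: Player I compares 15, 7, 11, 10, 1 and picks A; Player II would get 10.
- X: Player I compares 15, 2, 14, 10, 4 and picks A; Player II would get 1.
- Y: Player I compares 1, 1, 5, 11, 8 and picks D; Player II would get 13.
- Z: Player I compares 1, 12, 4, 14, 15 and picks E; Player II would get 7.
Among 10, 1, 13, 7, the best is 13 at Y. Subgame-perfect outcome: (D, Y) with payoffs (11, 13).
For the simultaneous game, intersect best replies.
Player I's best replies: W→A; X→A; Y→D; Z→E.
Player II's best replies: A→W; B→X; C→Z; D→Z; E→X.
The unique mutual best reply is (A, W), giving (15, 10).
Player II's commitment gain: 13 − 10 = 3.

3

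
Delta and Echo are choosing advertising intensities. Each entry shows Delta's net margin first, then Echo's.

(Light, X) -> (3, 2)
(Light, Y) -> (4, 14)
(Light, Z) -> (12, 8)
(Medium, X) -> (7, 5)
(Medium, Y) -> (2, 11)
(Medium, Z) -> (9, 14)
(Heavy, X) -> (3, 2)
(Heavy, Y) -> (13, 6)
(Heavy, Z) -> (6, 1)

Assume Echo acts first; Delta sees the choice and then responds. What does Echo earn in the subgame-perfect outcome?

Delta best-responds to each possible Echo move:
- X: Delta compares 3, 7, 3 and picks Medium; Echo would get 5.
- Y: Delta compares 4, 2, 13 and picks Heavy; Echo would get 6.
- Z: Delta compares 12, 9, 6 and picks Light; Echo would get 8.
Among 5, 6, 8, the best is 8 at Z. Subgame-perfect outcome: (Light, Z) with payoffs (12, 8).

8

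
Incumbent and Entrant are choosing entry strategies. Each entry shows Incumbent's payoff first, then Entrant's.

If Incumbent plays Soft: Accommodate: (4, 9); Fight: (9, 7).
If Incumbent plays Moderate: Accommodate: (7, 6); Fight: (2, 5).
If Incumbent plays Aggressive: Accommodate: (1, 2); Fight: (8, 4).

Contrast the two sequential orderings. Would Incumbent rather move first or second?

second

If Incumbent leads: Entrant's best replies are Soft→Accommodate, Moderate→Accommodate, Aggressive→Fight; Incumbent's induced payoffs 4, 7, 8; outcome (Aggressive, Fight), payoffs (8, 4).
If Entrant leads: Incumbent's best replies are Accommodate→Moderate, Fight→Soft; Entrant's induced payoffs 6, 7; outcome (Soft, Fight), payoffs (9, 7).
Incumbent gets 8 moving first and 9 moving second, so Incumbent prefers to move second.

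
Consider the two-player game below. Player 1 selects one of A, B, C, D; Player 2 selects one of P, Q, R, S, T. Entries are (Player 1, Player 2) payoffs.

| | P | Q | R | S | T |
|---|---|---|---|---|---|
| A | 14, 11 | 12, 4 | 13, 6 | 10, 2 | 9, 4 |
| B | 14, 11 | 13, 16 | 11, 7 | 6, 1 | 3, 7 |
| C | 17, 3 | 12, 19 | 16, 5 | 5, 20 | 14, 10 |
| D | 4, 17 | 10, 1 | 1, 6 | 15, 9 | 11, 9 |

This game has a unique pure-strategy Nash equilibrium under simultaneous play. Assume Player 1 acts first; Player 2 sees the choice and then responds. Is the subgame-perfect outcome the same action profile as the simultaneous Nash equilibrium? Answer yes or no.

no

Work backward from Player 2's decision.
- A → Player 2 plays P (best of 11, 4, 6, 2, 4); Player 1 gets 14.
- B → Player 2 plays Q (best of 11, 16, 7, 1, 7); Player 1 gets 13.
- C → Player 2 plays S (best of 3, 19, 5, 20, 10); Player 1 gets 5.
- D → Player 2 plays P (best of 17, 1, 6, 9, 9); Player 1 gets 4.
Maximizing over 14, 13, 5, 4, Player 1 chooses A. Subgame-perfect outcome: (A, P) with payoffs (14, 11).
For the simultaneous game, intersect best replies.
Player 1's best replies: P→C; Q→B; R→C; S→D; T→C.
Player 2's best replies: A→P; B→Q; C→S; D→P.
Only (B, Q) has each player best-responding; Nash payoffs (13, 16).
Sequential outcome (A, P) differs from the Nash profile (B, Q).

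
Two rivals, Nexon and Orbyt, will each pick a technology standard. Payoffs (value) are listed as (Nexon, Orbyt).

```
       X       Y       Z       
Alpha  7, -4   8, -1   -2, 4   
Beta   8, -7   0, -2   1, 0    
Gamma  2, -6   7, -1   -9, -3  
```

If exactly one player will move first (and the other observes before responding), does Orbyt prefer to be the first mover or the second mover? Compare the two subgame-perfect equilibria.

If Nexon leads: Orbyt's best replies are Alpha→Z, Beta→Z, Gamma→Y; Nexon's induced payoffs -2, 1, 7; outcome (Gamma, Y), payoffs (7, -1).
If Orbyt leads: Nexon's best replies are X→Beta, Y→Alpha, Z→Beta; Orbyt's induced payoffs -7, -1, 0; outcome (Beta, Z), payoffs (1, 0).
Orbyt gets 0 moving first and -1 moving second, so Orbyt prefers to move first.

first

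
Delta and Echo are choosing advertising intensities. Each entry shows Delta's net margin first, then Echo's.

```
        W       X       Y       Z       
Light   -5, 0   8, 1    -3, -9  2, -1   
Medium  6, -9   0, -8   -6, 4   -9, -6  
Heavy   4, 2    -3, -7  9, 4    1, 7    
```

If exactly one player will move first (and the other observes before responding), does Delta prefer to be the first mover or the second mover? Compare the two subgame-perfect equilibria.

second

If Delta leads: Echo's best replies are Light→X, Medium→Y, Heavy→Z; Delta's induced payoffs 8, -6, 1; outcome (Light, X), payoffs (8, 1).
If Echo leads: Delta's best replies are W→Medium, X→Light, Y→Heavy, Z→Light; Echo's induced payoffs -9, 1, 4, -1; outcome (Heavy, Y), payoffs (9, 4).
Delta gets 8 moving first and 9 moving second, so Delta prefers to move second.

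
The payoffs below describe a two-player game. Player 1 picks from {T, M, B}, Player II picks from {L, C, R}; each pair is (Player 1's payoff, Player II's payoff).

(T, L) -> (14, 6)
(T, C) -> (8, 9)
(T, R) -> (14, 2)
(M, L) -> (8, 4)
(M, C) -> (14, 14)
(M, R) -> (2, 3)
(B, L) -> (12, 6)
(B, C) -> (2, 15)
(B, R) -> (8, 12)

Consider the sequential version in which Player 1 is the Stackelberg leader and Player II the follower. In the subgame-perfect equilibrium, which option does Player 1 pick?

M

Backward induction with Player 1 moving first.
- T → Player II plays C (best of 6, 9, 2); Player 1 gets 8.
- M → Player II plays C (best of 4, 14, 3); Player 1 gets 14.
- B → Player II plays C (best of 6, 15, 12); Player 1 gets 2.
Maximizing over 8, 14, 2, Player 1 chooses M. Subgame-perfect outcome: (M, C) with payoffs (14, 14).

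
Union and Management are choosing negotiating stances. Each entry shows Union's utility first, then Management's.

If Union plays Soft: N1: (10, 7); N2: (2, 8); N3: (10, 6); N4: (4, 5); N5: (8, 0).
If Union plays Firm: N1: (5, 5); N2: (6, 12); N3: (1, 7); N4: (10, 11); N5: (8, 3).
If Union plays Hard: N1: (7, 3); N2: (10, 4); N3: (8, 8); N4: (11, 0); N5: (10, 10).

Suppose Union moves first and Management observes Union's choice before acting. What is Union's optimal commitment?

Management best-responds to each possible Union move:
- Soft → Management plays N2 (best of 7, 8, 6, 5, 0); Union gets 2.
- Firm → Management plays N2 (best of 5, 12, 7, 11, 3); Union gets 6.
- Hard → Management plays N5 (best of 3, 4, 8, 0, 10); Union gets 10.
Union's induced payoffs are 2, 6, 10, so Union commits to Hard. Subgame-perfect outcome: (Hard, N5) with payoffs (10, 10).

Hard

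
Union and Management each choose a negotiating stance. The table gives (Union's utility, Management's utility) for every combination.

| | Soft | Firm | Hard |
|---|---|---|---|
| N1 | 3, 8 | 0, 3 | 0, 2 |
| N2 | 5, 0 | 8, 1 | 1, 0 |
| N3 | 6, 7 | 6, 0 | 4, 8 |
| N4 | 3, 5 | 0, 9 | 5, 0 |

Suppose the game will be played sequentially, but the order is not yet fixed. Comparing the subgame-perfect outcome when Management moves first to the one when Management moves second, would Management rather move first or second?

first

If Union leads: Management's best replies are N1→Soft, N2→Firm, N3→Hard, N4→Firm; Union's induced payoffs 3, 8, 4, 0; outcome (N2, Firm), payoffs (8, 1).
If Management leads: Union's best replies are Soft→N3, Firm→N2, Hard→N4; Management's induced payoffs 7, 1, 0; outcome (N3, Soft), payoffs (6, 7).
Management gets 7 moving first and 1 moving second, so Management prefers to move first.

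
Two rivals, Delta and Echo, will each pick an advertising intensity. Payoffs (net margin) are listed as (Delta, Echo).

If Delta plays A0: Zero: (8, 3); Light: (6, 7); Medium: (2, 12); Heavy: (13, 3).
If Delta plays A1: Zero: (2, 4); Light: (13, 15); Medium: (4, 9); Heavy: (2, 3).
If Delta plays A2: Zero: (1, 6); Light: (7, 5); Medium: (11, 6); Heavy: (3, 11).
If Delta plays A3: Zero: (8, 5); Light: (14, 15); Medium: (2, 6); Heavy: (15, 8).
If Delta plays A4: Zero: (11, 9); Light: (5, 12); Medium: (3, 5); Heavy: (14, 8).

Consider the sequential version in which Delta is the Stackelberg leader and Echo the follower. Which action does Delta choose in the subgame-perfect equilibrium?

Work backward from Echo's decision.
- A0: Echo compares 3, 7, 12, 3 and picks Medium; Delta would get 2.
- A1: Echo compares 4, 15, 9, 3 and picks Light; Delta would get 13.
- A2: Echo compares 6, 5, 6, 11 and picks Heavy; Delta would get 3.
- A3: Echo compares 5, 15, 6, 8 and picks Light; Delta would get 14.
- A4: Echo compares 9, 12, 5, 8 and picks Light; Delta would get 5.
Delta's induced payoffs are 2, 13, 3, 14, 5, so Delta commits to A3. Subgame-perfect outcome: (A3, Light) with payoffs (14, 15).

A3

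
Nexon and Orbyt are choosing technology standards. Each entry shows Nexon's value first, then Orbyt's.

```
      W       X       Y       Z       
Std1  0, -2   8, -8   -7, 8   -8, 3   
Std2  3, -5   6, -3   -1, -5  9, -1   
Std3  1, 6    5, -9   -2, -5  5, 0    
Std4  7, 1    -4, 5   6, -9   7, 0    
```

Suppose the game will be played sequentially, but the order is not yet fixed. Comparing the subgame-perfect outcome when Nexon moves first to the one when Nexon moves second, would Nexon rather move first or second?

If Nexon leads: Orbyt's best replies are Std1→Y, Std2→Z, Std3→W, Std4→X; Nexon's induced payoffs -7, 9, 1, -4; outcome (Std2, Z), payoffs (9, -1).
If Orbyt leads: Nexon's best replies are W→Std4, X→Std1, Y→Std4, Z→Std2; Orbyt's induced payoffs 1, -8, -9, -1; outcome (Std4, W), payoffs (7, 1).
Nexon gets 9 moving first and 7 moving second, so Nexon prefers to move first.

first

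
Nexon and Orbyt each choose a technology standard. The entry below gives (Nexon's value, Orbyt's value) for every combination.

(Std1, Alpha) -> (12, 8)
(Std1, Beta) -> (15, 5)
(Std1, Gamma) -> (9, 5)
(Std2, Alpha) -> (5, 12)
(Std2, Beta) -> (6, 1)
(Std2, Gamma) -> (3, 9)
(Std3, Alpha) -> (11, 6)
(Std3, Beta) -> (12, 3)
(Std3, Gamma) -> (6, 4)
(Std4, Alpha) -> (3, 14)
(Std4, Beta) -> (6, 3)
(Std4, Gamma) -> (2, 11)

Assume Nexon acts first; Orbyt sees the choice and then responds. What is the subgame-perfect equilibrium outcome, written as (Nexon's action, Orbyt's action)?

(Std1, Alpha)

Work backward from Orbyt's decision.
- Std1: Orbyt compares 8, 5, 5 and picks Alpha; Nexon would get 12.
- Std2: Orbyt compares 12, 1, 9 and picks Alpha; Nexon would get 5.
- Std3: Orbyt compares 6, 3, 4 and picks Alpha; Nexon would get 11.
- Std4: Orbyt compares 14, 3, 11 and picks Alpha; Nexon would get 3.
Maximizing over 12, 5, 11, 3, Nexon chooses Std1. Subgame-perfect outcome: (Std1, Alpha) with payoffs (12, 8).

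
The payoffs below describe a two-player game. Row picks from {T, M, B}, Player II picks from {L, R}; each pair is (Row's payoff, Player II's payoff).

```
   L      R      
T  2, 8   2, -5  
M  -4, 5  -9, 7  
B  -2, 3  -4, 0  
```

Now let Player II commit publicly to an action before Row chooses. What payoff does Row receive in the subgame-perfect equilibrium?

Backward induction with Player II moving first.
- L: BR = T, leader payoff 8.
- R: BR = T, leader payoff -5.
Maximizing over 8, -5, Player II chooses L. Subgame-perfect outcome: (T, L) with payoffs (2, 8).

2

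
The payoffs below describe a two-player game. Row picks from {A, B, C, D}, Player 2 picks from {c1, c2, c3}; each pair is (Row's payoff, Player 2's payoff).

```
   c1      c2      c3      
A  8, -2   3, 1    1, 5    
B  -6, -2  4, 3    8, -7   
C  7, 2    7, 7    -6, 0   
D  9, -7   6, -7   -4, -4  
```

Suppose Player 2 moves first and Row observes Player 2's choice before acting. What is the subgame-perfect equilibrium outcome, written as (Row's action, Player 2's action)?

(C, c2)

Solve by backward induction (Player 2 leads).
- c1 → Row plays D (best of 8, -6, 7, 9); Player 2 gets -7.
- c2 → Row plays C (best of 3, 4, 7, 6); Player 2 gets 7.
- c3 → Row plays B (best of 1, 8, -6, -4); Player 2 gets -7.
Player 2's induced payoffs are -7, 7, -7, so Player 2 commits to c2. Subgame-perfect outcome: (C, c2) with payoffs (7, 7).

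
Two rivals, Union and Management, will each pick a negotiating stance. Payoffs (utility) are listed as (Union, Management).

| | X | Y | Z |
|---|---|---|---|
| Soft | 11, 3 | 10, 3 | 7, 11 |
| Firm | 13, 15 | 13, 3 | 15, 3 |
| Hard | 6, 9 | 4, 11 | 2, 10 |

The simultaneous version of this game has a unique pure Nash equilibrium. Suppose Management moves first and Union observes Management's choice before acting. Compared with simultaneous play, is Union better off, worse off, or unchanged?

unchanged

Work backward from Union's decision.
- X: BR = Firm, leader payoff 15.
- Y: BR = Firm, leader payoff 3.
- Z: BR = Firm, leader payoff 3.
Management's induced payoffs are 15, 3, 3, so Management commits to X. Subgame-perfect outcome: (Firm, X) with payoffs (13, 15).
For the simultaneous game, intersect best replies.
Union's best replies: X→Firm; Y→Firm; Z→Firm.
Management's best replies: Soft→Z; Firm→X; Hard→Y.
The unique mutual best reply is (Firm, X), giving (13, 15).
Union earns 13 sequentially versus 13 at the Nash outcome: unchanged.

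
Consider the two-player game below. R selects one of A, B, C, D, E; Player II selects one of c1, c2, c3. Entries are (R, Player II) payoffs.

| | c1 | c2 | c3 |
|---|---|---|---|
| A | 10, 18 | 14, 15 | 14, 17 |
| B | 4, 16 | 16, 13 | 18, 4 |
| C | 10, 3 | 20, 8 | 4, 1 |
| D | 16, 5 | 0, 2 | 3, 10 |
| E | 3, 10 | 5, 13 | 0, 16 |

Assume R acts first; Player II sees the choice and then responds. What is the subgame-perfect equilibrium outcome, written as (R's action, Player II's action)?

Solve by backward induction (R leads).
- A → Player II plays c1 (best of 18, 15, 17); R gets 10.
- B → Player II plays c1 (best of 16, 13, 4); R gets 4.
- C → Player II plays c2 (best of 3, 8, 1); R gets 20.
- D → Player II plays c3 (best of 5, 2, 10); R gets 3.
- E → Player II plays c3 (best of 10, 13, 16); R gets 0.
Among 10, 4, 20, 3, 0, the best is 20 at C. Subgame-perfect outcome: (C, c2) with payoffs (20, 8).

(C, c2)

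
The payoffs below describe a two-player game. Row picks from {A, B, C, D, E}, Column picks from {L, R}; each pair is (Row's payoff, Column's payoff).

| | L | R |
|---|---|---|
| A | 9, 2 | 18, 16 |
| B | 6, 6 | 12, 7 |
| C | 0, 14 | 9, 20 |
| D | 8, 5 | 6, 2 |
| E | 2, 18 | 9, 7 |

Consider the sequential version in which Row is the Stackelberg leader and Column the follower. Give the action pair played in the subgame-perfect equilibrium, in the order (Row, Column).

(A, R)

Backward induction with Row moving first.
- A → Column plays R (best of 2, 16); Row gets 18.
- B → Column plays R (best of 6, 7); Row gets 12.
- C → Column plays R (best of 14, 20); Row gets 9.
- D → Column plays L (best of 5, 2); Row gets 8.
- E → Column plays L (best of 18, 7); Row gets 2.
Among 18, 12, 9, 8, 2, the best is 18 at A. Subgame-perfect outcome: (A, R) with payoffs (18, 16).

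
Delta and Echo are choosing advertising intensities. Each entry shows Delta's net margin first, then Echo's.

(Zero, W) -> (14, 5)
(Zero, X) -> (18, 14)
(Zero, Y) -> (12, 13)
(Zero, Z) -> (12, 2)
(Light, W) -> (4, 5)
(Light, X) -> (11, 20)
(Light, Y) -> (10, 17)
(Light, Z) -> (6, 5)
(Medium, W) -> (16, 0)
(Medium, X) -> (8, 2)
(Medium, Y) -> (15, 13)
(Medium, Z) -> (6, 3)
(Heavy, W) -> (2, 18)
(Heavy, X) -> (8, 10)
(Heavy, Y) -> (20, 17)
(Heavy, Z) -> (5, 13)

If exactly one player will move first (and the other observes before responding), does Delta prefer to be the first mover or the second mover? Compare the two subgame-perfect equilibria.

If Delta leads: Echo's best replies are Zero→X, Light→X, Medium→Y, Heavy→W; Delta's induced payoffs 18, 11, 15, 2; outcome (Zero, X), payoffs (18, 14).
If Echo leads: Delta's best replies are W→Medium, X→Zero, Y→Heavy, Z→Zero; Echo's induced payoffs 0, 14, 17, 2; outcome (Heavy, Y), payoffs (20, 17).
Delta gets 18 moving first and 20 moving second, so Delta prefers to move second.

second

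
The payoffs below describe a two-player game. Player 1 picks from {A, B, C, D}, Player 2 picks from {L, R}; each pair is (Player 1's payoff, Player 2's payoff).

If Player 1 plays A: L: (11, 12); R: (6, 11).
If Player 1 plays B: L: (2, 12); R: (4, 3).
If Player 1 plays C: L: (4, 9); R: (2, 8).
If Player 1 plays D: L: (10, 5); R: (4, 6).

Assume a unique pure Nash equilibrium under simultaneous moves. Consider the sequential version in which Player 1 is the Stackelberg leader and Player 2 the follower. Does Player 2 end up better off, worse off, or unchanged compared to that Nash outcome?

Backward induction with Player 1 moving first.
- A: Player 2 compares 12, 11 and picks L; Player 1 would get 11.
- B: Player 2 compares 12, 3 and picks L; Player 1 would get 2.
- C: Player 2 compares 9, 8 and picks L; Player 1 would get 4.
- D: Player 2 compares 5, 6 and picks R; Player 1 would get 4.
Player 1's induced payoffs are 11, 2, 4, 4, so Player 1 commits to A. Subgame-perfect outcome: (A, L) with payoffs (11, 12).
For the simultaneous game, intersect best replies.
Player 1's best replies: L→A; R→A.
Player 2's best replies: A→L; B→L; C→L; D→R.
The unique mutual best reply is (A, L), giving (11, 12).
Player 2 earns 12 sequentially versus 12 at the Nash outcome: unchanged.

unchanged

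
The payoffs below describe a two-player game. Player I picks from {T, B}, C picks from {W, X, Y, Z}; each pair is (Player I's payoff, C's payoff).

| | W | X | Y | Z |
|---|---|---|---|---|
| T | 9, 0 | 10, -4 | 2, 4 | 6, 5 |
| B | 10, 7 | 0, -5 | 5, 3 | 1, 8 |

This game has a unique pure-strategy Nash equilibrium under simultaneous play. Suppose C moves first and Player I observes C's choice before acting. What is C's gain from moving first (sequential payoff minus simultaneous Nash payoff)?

Work backward from Player I's decision.
- W → Player I plays B (best of 9, 10); C gets 7.
- X → Player I plays T (best of 10, 0); C gets -4.
- Y → Player I plays B (best of 2, 5); C gets 3.
- Z → Player I plays T (best of 6, 1); C gets 5.
Among 7, -4, 3, 5, the best is 7 at W. Subgame-perfect outcome: (B, W) with payoffs (10, 7).
Now find the simultaneous Nash equilibrium.
Player I's best replies: W→B; X→T; Y→B; Z→T.
C's best replies: T→Z; B→Z.
The unique mutual best reply is (T, Z), giving (6, 5).
C's commitment gain: 7 − 5 = 2.

2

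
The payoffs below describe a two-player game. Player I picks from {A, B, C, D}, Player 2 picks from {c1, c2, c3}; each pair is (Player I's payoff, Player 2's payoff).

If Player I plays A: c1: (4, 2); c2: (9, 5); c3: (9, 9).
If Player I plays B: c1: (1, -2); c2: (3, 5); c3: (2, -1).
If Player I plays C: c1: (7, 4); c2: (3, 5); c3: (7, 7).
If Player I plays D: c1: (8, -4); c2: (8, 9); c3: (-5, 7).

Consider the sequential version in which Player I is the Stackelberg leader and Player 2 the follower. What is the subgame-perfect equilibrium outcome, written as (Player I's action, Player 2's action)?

Solve by backward induction (Player I leads).
- A: Player 2 compares 2, 5, 9 and picks c3; Player I would get 9.
- B: Player 2 compares -2, 5, -1 and picks c2; Player I would get 3.
- C: Player 2 compares 4, 5, 7 and picks c3; Player I would get 7.
- D: Player 2 compares -4, 9, 7 and picks c2; Player I would get 8.
Player I's induced payoffs are 9, 3, 7, 8, so Player I commits to A. Subgame-perfect outcome: (A, c3) with payoffs (9, 9).

(A, c3)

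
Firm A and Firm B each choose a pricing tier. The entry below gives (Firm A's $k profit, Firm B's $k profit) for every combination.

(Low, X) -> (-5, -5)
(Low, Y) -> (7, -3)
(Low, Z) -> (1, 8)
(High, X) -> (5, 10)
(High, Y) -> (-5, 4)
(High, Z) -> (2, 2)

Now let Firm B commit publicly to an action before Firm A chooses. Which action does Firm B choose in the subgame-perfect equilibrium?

Work backward from Firm A's decision.
- X: BR = High, leader payoff 10.
- Y: BR = Low, leader payoff -3.
- Z: BR = High, leader payoff 2.
Firm B's induced payoffs are 10, -3, 2, so Firm B commits to X. Subgame-perfect outcome: (High, X) with payoffs (5, 10).

X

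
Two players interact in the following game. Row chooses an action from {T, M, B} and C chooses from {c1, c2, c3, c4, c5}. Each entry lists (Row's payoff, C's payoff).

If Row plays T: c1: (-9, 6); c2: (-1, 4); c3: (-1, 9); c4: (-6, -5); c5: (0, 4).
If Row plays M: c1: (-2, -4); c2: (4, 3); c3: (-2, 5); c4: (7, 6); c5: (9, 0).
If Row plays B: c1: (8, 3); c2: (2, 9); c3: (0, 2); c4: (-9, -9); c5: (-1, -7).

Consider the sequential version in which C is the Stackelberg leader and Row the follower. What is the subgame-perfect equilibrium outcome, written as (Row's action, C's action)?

Row best-responds to each possible C move:
- c1: Row compares -9, -2, 8 and picks B; C would get 3.
- c2: Row compares -1, 4, 2 and picks M; C would get 3.
- c3: Row compares -1, -2, 0 and picks B; C would get 2.
- c4: Row compares -6, 7, -9 and picks M; C would get 6.
- c5: Row compares 0, 9, -1 and picks M; C would get 0.
C's induced payoffs are 3, 3, 2, 6, 0, so C commits to c4. Subgame-perfect outcome: (M, c4) with payoffs (7, 6).

(M, c4)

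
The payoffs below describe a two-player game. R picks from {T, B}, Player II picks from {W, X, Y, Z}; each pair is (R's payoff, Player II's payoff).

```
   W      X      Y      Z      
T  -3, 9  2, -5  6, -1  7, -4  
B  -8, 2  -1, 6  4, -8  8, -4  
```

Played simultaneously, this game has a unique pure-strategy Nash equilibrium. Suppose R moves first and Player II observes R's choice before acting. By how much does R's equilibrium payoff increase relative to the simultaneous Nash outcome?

Player II best-responds to each possible R move:
- T: BR = W, leader payoff -3.
- B: BR = X, leader payoff -1.
Maximizing over -3, -1, R chooses B. Subgame-perfect outcome: (B, X) with payoffs (-1, 6).
For the simultaneous game, intersect best replies.
R's best replies: W→T; X→T; Y→T; Z→B.
Player II's best replies: T→W; B→X.
The unique mutual best reply is (T, W), giving (-3, 9).
R's commitment gain: -1 − -3 = 2.

2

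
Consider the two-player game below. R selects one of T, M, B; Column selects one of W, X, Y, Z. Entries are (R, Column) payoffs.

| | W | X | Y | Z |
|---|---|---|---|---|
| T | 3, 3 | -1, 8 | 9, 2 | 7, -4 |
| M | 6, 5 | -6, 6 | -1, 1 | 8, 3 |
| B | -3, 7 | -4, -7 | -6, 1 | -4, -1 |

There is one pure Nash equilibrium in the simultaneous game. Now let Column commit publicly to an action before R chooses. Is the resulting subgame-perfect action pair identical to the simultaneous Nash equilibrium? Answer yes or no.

Solve by backward induction (Column leads).
- W: R compares 3, 6, -3 and picks M; Column would get 5.
- X: R compares -1, -6, -4 and picks T; Column would get 8.
- Y: R compares 9, -1, -6 and picks T; Column would get 2.
- Z: R compares 7, 8, -4 and picks M; Column would get 3.
Among 5, 8, 2, 3, the best is 8 at X. Subgame-perfect outcome: (T, X) with payoffs (-1, 8).
Now find the simultaneous Nash equilibrium.
R's best replies: W→M; X→T; Y→T; Z→M.
Column's best replies: T→X; M→X; B→W.
The unique mutual best reply is (T, X), giving (-1, 8).
Sequential outcome (T, X) coincides with the Nash profile (T, X).

yes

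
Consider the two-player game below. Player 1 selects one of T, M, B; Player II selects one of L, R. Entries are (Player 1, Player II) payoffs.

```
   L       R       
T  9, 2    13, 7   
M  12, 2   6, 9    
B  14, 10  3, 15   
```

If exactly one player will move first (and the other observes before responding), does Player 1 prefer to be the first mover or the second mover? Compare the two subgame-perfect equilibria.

If Player 1 leads: Player II's best replies are T→R, M→R, B→R; Player 1's induced payoffs 13, 6, 3; outcome (T, R), payoffs (13, 7).
If Player II leads: Player 1's best replies are L→B, R→T; Player II's induced payoffs 10, 7; outcome (B, L), payoffs (14, 10).
Player 1 gets 13 moving first and 14 moving second, so Player 1 prefers to move second.

second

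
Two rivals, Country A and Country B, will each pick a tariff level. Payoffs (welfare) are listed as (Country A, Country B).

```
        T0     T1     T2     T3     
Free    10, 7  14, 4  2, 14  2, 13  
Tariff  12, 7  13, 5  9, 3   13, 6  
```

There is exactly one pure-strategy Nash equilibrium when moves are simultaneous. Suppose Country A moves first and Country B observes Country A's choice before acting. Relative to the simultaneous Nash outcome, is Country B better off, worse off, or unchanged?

unchanged

Solve by backward induction (Country A leads).
- Free → Country B plays T2 (best of 7, 4, 14, 13); Country A gets 2.
- Tariff → Country B plays T0 (best of 7, 5, 3, 6); Country A gets 12.
Maximizing over 2, 12, Country A chooses Tariff. Subgame-perfect outcome: (Tariff, T0) with payoffs (12, 7).
For the simultaneous game, intersect best replies.
Country A's best replies: T0→Tariff; T1→Free; T2→Tariff; T3→Tariff.
Country B's best replies: Free→T2; Tariff→T0.
Only (Tariff, T0) has each player best-responding; Nash payoffs (12, 7).
Country B earns 7 sequentially versus 7 at the Nash outcome: unchanged.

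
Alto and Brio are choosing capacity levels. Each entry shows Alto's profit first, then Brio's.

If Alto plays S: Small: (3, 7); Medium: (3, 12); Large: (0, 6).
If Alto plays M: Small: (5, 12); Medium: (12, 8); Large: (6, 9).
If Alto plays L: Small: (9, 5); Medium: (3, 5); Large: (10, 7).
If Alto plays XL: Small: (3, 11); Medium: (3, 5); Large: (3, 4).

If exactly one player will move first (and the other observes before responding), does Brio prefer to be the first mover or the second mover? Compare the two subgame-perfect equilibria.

first

If Alto leads: Brio's best replies are S→Medium, M→Small, L→Large, XL→Small; Alto's induced payoffs 3, 5, 10, 3; outcome (L, Large), payoffs (10, 7).
If Brio leads: Alto's best replies are Small→L, Medium→M, Large→L; Brio's induced payoffs 5, 8, 7; outcome (M, Medium), payoffs (12, 8).
Brio gets 8 moving first and 7 moving second, so Brio prefers to move first.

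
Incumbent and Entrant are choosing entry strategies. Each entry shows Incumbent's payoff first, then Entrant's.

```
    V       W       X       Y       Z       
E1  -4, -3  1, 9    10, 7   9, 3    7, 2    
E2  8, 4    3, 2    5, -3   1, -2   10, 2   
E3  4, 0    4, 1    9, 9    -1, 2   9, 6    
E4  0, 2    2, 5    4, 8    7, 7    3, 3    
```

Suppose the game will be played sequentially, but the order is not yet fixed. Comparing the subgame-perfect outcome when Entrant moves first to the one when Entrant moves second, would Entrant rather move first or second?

second

If Incumbent leads: Entrant's best replies are E1→W, E2→V, E3→X, E4→X; Incumbent's induced payoffs 1, 8, 9, 4; outcome (E3, X), payoffs (9, 9).
If Entrant leads: Incumbent's best replies are V→E2, W→E3, X→E1, Y→E1, Z→E2; Entrant's induced payoffs 4, 1, 7, 3, 2; outcome (E1, X), payoffs (10, 7).
Entrant gets 7 moving first and 9 moving second, so Entrant prefers to move second.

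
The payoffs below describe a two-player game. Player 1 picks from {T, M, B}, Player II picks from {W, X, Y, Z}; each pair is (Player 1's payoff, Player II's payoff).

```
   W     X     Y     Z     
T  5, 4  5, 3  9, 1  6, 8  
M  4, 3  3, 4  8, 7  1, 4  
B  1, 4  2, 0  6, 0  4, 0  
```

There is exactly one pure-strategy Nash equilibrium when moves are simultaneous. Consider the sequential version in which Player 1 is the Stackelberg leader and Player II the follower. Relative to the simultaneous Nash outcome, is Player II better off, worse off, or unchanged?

Solve by backward induction (Player 1 leads).
- T → Player II plays Z (best of 4, 3, 1, 8); Player 1 gets 6.
- M → Player II plays Y (best of 3, 4, 7, 4); Player 1 gets 8.
- B → Player II plays W (best of 4, 0, 0, 0); Player 1 gets 1.
Player 1's induced payoffs are 6, 8, 1, so Player 1 commits to M. Subgame-perfect outcome: (M, Y) with payoffs (8, 7).
Now find the simultaneous Nash equilibrium.
Player 1's best replies: W→T; X→T; Y→T; Z→T.
Player II's best replies: T→Z; M→Y; B→W.
Only (T, Z) has each player best-responding; Nash payoffs (6, 8).
Player II earns 7 sequentially versus 8 at the Nash outcome: worse off.

worse off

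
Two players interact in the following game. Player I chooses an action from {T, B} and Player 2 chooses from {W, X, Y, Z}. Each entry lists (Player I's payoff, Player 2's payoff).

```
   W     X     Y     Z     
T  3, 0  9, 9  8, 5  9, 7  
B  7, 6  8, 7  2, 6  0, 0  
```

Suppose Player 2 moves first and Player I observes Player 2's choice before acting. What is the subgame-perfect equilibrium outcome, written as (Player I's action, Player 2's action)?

(T, X)

Solve by backward induction (Player 2 leads).
- W → Player I plays B (best of 3, 7); Player 2 gets 6.
- X → Player I plays T (best of 9, 8); Player 2 gets 9.
- Y → Player I plays T (best of 8, 2); Player 2 gets 5.
- Z → Player I plays T (best of 9, 0); Player 2 gets 7.
Maximizing over 6, 9, 5, 7, Player 2 chooses X. Subgame-perfect outcome: (T, X) with payoffs (9, 9).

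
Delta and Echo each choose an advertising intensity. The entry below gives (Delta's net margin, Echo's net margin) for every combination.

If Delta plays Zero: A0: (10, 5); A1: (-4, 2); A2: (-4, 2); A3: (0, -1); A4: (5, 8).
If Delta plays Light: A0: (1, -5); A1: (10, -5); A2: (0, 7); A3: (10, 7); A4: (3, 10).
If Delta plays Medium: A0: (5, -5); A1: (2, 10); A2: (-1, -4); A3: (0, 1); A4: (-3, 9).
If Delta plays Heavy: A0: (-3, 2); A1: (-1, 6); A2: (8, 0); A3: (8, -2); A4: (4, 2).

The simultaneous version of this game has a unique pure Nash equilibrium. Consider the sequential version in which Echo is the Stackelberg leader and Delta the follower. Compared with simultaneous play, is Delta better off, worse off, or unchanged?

unchanged

Work backward from Delta's decision.
- A0 → Delta plays Zero (best of 10, 1, 5, -3); Echo gets 5.
- A1 → Delta plays Light (best of -4, 10, 2, -1); Echo gets -5.
- A2 → Delta plays Heavy (best of -4, 0, -1, 8); Echo gets 0.
- A3 → Delta plays Light (best of 0, 10, 0, 8); Echo gets 7.
- A4 → Delta plays Zero (best of 5, 3, -3, 4); Echo gets 8.
Maximizing over 5, -5, 0, 7, 8, Echo chooses A4. Subgame-perfect outcome: (Zero, A4) with payoffs (5, 8).
For the simultaneous game, intersect best replies.
Delta's best replies: A0→Zero; A1→Light; A2→Heavy; A3→Light; A4→Zero.
Echo's best replies: Zero→A4; Light→A4; Medium→A1; Heavy→A1.
The unique mutual best reply is (Zero, A4), giving (5, 8).
Delta earns 5 sequentially versus 5 at the Nash outcome: unchanged.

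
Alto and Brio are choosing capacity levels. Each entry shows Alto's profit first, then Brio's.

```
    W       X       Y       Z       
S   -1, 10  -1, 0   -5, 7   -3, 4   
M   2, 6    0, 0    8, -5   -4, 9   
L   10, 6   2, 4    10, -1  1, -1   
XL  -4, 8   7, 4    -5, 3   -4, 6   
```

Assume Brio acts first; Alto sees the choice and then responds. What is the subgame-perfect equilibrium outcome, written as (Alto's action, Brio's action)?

(L, W)

Solve by backward induction (Brio leads).
- W → Alto plays L (best of -1, 2, 10, -4); Brio gets 6.
- X → Alto plays XL (best of -1, 0, 2, 7); Brio gets 4.
- Y → Alto plays L (best of -5, 8, 10, -5); Brio gets -1.
- Z → Alto plays L (best of -3, -4, 1, -4); Brio gets -1.
Brio's induced payoffs are 6, 4, -1, -1, so Brio commits to W. Subgame-perfect outcome: (L, W) with payoffs (10, 6).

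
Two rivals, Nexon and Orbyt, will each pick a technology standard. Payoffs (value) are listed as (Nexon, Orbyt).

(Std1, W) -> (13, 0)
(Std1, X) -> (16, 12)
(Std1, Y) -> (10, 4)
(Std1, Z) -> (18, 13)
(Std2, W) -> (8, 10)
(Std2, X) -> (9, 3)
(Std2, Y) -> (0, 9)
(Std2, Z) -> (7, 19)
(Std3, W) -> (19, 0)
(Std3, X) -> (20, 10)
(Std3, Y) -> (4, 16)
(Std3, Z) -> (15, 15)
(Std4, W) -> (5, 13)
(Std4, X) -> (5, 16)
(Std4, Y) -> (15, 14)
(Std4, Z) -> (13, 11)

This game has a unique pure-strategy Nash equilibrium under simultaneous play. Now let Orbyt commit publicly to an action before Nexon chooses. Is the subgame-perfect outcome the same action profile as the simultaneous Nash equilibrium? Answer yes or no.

no

Backward induction with Orbyt moving first.
- W → Nexon plays Std3 (best of 13, 8, 19, 5); Orbyt gets 0.
- X → Nexon plays Std3 (best of 16, 9, 20, 5); Orbyt gets 10.
- Y → Nexon plays Std4 (best of 10, 0, 4, 15); Orbyt gets 14.
- Z → Nexon plays Std1 (best of 18, 7, 15, 13); Orbyt gets 13.
Among 0, 10, 14, 13, the best is 14 at Y. Subgame-perfect outcome: (Std4, Y) with payoffs (15, 14).
Under simultaneous play:
Nexon's best replies: W→Std3; X→Std3; Y→Std4; Z→Std1.
Orbyt's best replies: Std1→Z; Std2→Z; Std3→Y; Std4→X.
Only (Std1, Z) has each player best-responding; Nash payoffs (18, 13).
Sequential outcome (Std4, Y) differs from the Nash profile (Std1, Z).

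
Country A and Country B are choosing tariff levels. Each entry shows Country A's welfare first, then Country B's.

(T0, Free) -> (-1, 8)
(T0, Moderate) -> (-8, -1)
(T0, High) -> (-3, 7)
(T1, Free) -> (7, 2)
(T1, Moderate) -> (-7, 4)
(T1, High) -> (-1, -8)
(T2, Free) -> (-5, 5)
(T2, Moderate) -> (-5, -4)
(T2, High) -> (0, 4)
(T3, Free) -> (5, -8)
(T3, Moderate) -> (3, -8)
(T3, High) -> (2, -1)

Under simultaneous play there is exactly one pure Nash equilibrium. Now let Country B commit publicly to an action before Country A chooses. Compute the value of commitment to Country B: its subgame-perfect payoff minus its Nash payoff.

Backward induction with Country B moving first.
- Free: BR = T1, leader payoff 2.
- Moderate: BR = T3, leader payoff -8.
- High: BR = T3, leader payoff -1.
Among 2, -8, -1, the best is 2 at Free. Subgame-perfect outcome: (T1, Free) with payoffs (7, 2).
For the simultaneous game, intersect best replies.
Country A's best replies: Free→T1; Moderate→T3; High→T3.
Country B's best replies: T0→Free; T1→Moderate; T2→Free; T3→High.
Only (T3, High) has each player best-responding; Nash payoffs (2, -1).
Country B's commitment gain: 2 − -1 = 3.

3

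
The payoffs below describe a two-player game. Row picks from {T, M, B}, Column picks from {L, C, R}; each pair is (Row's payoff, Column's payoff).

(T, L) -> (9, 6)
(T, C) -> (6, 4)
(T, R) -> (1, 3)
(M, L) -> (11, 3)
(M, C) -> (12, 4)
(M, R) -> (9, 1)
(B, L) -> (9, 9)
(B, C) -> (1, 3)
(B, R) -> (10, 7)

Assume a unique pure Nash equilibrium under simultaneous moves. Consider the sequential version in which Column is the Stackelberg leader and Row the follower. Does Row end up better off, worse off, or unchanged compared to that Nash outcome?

worse off

Work backward from Row's decision.
- L → Row plays M (best of 9, 11, 9); Column gets 3.
- C → Row plays M (best of 6, 12, 1); Column gets 4.
- R → Row plays B (best of 1, 9, 10); Column gets 7.
Maximizing over 3, 4, 7, Column chooses R. Subgame-perfect outcome: (B, R) with payoffs (10, 7).
For the simultaneous game, intersect best replies.
Row's best replies: L→M; C→M; R→B.
Column's best replies: T→L; M→C; B→L.
The unique mutual best reply is (M, C), giving (12, 4).
Row earns 10 sequentially versus 12 at the Nash outcome: worse off.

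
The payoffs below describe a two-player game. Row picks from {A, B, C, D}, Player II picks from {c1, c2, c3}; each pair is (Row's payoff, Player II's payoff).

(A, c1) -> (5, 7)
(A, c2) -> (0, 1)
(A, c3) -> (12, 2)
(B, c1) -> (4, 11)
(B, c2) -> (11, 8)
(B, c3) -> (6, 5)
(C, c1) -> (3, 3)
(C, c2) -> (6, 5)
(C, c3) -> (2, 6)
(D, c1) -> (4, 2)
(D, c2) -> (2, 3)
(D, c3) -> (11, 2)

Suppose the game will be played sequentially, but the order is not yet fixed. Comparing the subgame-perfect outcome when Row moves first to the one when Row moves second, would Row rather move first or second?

If Row leads: Player II's best replies are A→c1, B→c1, C→c3, D→c2; Row's induced payoffs 5, 4, 2, 2; outcome (A, c1), payoffs (5, 7).
If Player II leads: Row's best replies are c1→A, c2→B, c3→A; Player II's induced payoffs 7, 8, 2; outcome (B, c2), payoffs (11, 8).
Row gets 5 moving first and 11 moving second, so Row prefers to move second.

second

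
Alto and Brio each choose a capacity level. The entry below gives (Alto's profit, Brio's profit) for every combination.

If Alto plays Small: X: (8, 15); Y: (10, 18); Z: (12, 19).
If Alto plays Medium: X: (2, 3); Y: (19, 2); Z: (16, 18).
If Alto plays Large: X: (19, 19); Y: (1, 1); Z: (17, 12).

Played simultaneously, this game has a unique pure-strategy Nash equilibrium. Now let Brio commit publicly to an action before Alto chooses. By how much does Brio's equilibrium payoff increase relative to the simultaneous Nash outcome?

Solve by backward induction (Brio leads).
- X: Alto compares 8, 2, 19 and picks Large; Brio would get 19.
- Y: Alto compares 10, 19, 1 and picks Medium; Brio would get 2.
- Z: Alto compares 12, 16, 17 and picks Large; Brio would get 12.
Brio's induced payoffs are 19, 2, 12, so Brio commits to X. Subgame-perfect outcome: (Large, X) with payoffs (19, 19).
For the simultaneous game, intersect best replies.
Alto's best replies: X→Large; Y→Medium; Z→Large.
Brio's best replies: Small→Z; Medium→Z; Large→X.
Only (Large, X) has each player best-responding; Nash payoffs (19, 19).
Brio's commitment gain: 19 − 19 = 0.

0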